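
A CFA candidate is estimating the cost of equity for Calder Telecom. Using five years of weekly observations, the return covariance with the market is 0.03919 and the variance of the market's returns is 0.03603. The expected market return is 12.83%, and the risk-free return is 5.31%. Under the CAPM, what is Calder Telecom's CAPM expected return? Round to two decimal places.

β = Cov(R_i, R_m) / Var(R_m) = 0.03919 / 0.03603 = 1.0877
MRP = 12.83% − 5.31% = 7.52%
E(R) = R_f + β × MRP = 5.31% + 1.0877 × 7.52% = 13.49%

13.49%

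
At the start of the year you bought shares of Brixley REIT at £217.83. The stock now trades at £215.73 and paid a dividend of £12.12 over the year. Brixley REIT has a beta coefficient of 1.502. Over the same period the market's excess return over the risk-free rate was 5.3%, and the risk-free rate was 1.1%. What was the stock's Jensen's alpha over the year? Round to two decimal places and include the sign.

Realised HPR = (P1 + D1 − P0) / P0 = (215.73 + 12.12 − 217.83) / 217.83 = 10.02 / 217.83 = 4.5999%
CAPM required = R_f + β·MRP = 1.1% + 1.502 × 5.3% = 9.0606%
α = realised − required = 4.5999% − 9.0606% = -4.46%

-4.46%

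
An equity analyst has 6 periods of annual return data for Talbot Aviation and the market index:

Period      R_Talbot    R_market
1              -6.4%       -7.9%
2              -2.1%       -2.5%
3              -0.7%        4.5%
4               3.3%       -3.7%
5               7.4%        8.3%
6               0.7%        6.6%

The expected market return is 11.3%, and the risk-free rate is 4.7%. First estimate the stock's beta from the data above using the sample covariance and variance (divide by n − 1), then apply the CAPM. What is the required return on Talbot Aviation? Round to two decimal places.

7.98%

Mean R_i = (-6.4 − 2.1 − 0.7 + 3.3 + 7.4 + 0.7) / 6 = 0.3667%
Mean R_m = (-7.9 − 2.5 + 4.5 − 3.7 + 8.3 + 6.6) / 6 = 0.8833%
Σ(R_i − R̄_i)(R_m − R̄_m) = 104.5467  ⇒  Cov = 104.5467 / 5 = 20.9093
Σ(R_m − R̄_m)² = 210.3683  ⇒  Var(R_m) = 210.3683 / 5 = 42.0737
β = Cov / Var(R_m) = 20.9093 / 42.0737 = 0.4970
MRP = 11.3% − 4.7% = 6.60%
E(R) = R_f + β × MRP = 4.7% + 0.4970 × 6.6% = 7.98%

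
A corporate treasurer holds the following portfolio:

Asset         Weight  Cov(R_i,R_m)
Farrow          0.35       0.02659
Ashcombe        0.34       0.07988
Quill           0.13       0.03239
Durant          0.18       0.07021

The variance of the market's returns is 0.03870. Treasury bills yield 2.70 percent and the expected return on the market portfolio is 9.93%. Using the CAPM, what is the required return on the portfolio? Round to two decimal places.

12.66%

β_Farrow = 0.02659 / 0.03870 = 0.6871
β_Ashcombe = 0.07988 / 0.03870 = 2.0641
β_Quill = 0.03239 / 0.03870 = 0.8370
β_Durant = 0.07021 / 0.03870 = 1.8142
β_P = Σ w_i β_i = 0.35×0.6871 + 0.34×2.0641 + 0.13×0.8370 + 0.18×1.8142 = 1.3776
MRP = 9.93% − 2.70% = 7.23%
E(R_P) = R_f + β_P × MRP = 2.70% + 1.3776 × 7.23% = 12.66%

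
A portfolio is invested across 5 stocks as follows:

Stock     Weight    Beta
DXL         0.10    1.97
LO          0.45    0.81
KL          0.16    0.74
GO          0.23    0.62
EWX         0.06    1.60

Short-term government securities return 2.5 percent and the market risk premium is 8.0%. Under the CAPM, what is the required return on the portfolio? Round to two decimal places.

β_P = Σ w_i β_i = 0.10×1.97 + 0.45×0.81 + 0.16×0.74 + 0.23×0.62 + 0.06×1.60 = 0.9185
E(R_P) = R_f + β_P × MRP = 2.5% + 0.9185 × 8.0% = 9.85%

9.85%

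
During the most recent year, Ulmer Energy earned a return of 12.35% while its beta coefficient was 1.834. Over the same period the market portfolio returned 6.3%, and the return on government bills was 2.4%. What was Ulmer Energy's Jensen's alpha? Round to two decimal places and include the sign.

Market excess return = 6.3% − 2.4% = 3.90%
CAPM benchmark = R_f + β(R_m − R_f) = 2.4% + 1.834 × 3.9% = 9.5526%
α = actual − benchmark = 12.35% − 9.5526% = +2.80%

+2.80%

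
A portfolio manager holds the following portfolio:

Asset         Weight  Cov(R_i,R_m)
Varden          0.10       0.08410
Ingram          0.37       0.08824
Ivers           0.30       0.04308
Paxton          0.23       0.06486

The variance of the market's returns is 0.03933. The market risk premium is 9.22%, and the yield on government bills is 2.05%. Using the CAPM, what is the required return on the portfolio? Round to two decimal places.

18.20%

β_Varden = 0.08410 / 0.03933 = 2.1383
β_Ingram = 0.08824 / 0.03933 = 2.2436
β_Ivers = 0.04308 / 0.03933 = 1.0953
β_Paxton = 0.06486 / 0.03933 = 1.6491
β_P = Σ w_i β_i = 0.10×2.1383 + 0.37×2.2436 + 0.30×1.0953 + 0.23×1.6491 = 1.7518
E(R_P) = R_f + β_P × MRP = 2.05% + 1.7518 × 9.22% = 18.20%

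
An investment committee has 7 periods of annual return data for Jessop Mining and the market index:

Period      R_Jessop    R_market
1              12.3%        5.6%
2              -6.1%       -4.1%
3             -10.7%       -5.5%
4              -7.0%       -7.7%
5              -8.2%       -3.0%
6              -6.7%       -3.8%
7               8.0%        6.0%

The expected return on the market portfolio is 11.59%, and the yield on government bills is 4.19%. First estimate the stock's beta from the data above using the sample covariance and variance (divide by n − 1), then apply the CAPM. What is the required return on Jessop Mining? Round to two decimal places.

Mean R_i = (12.3 − 6.1 − 10.7 − 7.0 − 8.2 − 6.7 + 8.0) / 7 = -2.6286%
Mean R_m = (5.6 − 4.1 − 5.5 − 7.7 − 3.0 − 3.8 + 6.0) / 7 = -1.7857%
Σ(R_i − R̄_i)(R_m − R̄_m) = 271.8429  ⇒  Cov = 271.8429 / 6 = 45.3072
Σ(R_m − R̄_m)² = 174.8286  ⇒  Var(R_m) = 174.8286 / 6 = 29.1381
β = Cov / Var(R_m) = 45.3072 / 29.1381 = 1.5549
MRP = 11.59% − 4.19% = 7.40%
E(R) = R_f + β × MRP = 4.19% + 1.5549 × 7.40% = 15.70%

15.70%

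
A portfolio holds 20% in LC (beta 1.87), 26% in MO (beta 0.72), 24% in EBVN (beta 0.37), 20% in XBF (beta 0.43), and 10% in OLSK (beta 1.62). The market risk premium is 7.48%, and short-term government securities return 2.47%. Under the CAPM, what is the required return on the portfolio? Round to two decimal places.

β_P = Σ w_i β_i = 0.20×1.87 + 0.26×0.72 + 0.24×0.37 + 0.20×0.43 + 0.10×1.62 = 0.8980
E(R_P) = R_f + β_P × MRP = 2.47% + 0.8980 × 7.48% = 9.19%

9.19%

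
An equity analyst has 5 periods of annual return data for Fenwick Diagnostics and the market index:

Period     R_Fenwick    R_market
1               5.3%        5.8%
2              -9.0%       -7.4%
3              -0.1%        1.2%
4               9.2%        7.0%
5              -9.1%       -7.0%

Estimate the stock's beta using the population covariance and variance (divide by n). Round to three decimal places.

1.198

Mean R_i = (5.3 − 9.0 − 0.1 + 9.2 − 9.1) / 5 = -0.7400%
Mean R_m = (5.8 − 7.4 + 1.2 + 7.0 − 7.0) / 5 = -0.0800%
Σ(R_i − R̄_i)(R_m − R̄_m) = 225.0240  ⇒  Cov = 225.0240 / 5 = 45.0048
Σ(R_m − R̄_m)² = 187.8080  ⇒  Var(R_m) = 187.8080 / 5 = 37.5616
β = Cov / Var(R_m) = 45.0048 / 37.5616 = 1.1982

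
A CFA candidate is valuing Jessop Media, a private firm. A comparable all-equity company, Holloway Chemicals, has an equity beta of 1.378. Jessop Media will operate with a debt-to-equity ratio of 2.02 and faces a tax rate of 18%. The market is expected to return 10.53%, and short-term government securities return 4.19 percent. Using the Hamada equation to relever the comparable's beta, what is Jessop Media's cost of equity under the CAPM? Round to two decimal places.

27.40%

β_L = β_U × [1 + (1 − t)(D/E)] = 1.378 × [1 + (1 − 0.18) × 2.02]
    = 1.378 × [1 + 0.82 × 2.02] = 1.378 × 2.6564 = 3.6605
MRP = 10.53% − 4.19% = 6.34%
E(R) = R_f + β_L × MRP = 4.19% + 3.6605 × 6.34% = 27.40%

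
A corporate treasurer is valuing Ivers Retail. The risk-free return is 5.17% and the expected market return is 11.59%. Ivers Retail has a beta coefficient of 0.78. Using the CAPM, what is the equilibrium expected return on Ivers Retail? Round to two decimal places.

Market risk premium = E(R_m) − R_f = 11.59% − 5.17% = 6.42%
E(R) = R_f + β × MRP = 5.17% + 0.78 × 6.42% = 10.18%

10.18%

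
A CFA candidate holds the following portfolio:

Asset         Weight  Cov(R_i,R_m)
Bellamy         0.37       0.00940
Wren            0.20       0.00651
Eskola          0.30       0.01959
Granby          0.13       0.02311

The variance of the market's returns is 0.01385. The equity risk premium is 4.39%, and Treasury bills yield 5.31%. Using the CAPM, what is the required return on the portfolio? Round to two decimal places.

β_Bellamy = 0.00940 / 0.01385 = 0.6787
β_Wren = 0.00651 / 0.01385 = 0.4700
β_Eskola = 0.01959 / 0.01385 = 1.4144
β_Granby = 0.02311 / 0.01385 = 1.6686
β_P = Σ w_i β_i = 0.37×0.6787 + 0.20×0.4700 + 0.30×1.4144 + 0.13×1.6686 = 0.9864
E(R_P) = R_f + β_P × MRP = 5.31% + 0.9864 × 4.39% = 9.64%

9.64%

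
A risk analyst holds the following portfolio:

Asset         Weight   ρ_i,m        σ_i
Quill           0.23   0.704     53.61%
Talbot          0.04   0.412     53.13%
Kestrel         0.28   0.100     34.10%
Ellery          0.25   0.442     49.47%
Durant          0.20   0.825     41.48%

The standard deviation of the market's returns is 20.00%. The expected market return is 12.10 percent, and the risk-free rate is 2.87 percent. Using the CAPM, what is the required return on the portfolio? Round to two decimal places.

β_Quill = 0.704 × 53.61% / 20.00% = 1.8871
β_Talbot = 0.412 × 53.13% / 20.00% = 1.0945
β_Kestrel = 0.100 × 34.10% / 20.00% = 0.1705
β_Ellery = 0.442 × 49.47% / 20.00% = 1.0933
β_Durant = 0.825 × 41.48% / 20.00% = 1.7111
β_P = Σ w_i β_i = 0.23×1.8871 + 0.04×1.0945 + 0.28×0.1705 + 0.25×1.0933 + 0.20×1.7111 = 1.1411
MRP = 12.10% − 2.87% = 9.23%
E(R_P) = R_f + β_P × MRP = 2.87% + 1.1411 × 9.23% = 13.40%

13.40%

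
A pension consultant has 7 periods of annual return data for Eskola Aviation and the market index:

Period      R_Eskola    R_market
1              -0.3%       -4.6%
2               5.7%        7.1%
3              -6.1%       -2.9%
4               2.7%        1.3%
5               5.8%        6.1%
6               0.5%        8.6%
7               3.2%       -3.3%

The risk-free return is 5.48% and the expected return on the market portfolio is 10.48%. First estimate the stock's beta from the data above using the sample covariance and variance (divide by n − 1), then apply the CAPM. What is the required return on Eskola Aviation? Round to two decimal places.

Mean R_i = (-0.3 + 5.7 − 6.1 + 2.7 + 5.8 + 0.5 + 3.2) / 7 = 1.6429%
Mean R_m = (-4.6 + 7.1 − 2.9 + 1.3 + 6.1 + 8.6 − 3.3) / 7 = 1.7571%
Σ(R_i − R̄_i)(R_m − R̄_m) = 71.9629  ⇒  Cov = 71.9629 / 6 = 11.9938
Σ(R_m − R̄_m)² = 182.1171  ⇒  Var(R_m) = 182.1171 / 6 = 30.3529
β = Cov / Var(R_m) = 11.9938 / 30.3529 = 0.3951
MRP = 10.48% − 5.48% = 5.00%
E(R) = R_f + β × MRP = 5.48% + 0.3951 × 5.00% = 7.46%

7.46%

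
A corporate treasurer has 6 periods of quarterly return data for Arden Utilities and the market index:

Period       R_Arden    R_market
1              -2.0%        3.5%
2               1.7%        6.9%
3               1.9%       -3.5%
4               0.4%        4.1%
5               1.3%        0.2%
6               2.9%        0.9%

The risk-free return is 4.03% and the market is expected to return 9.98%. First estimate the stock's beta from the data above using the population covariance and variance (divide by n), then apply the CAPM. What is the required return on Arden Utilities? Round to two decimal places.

3.13%

Mean R_i = (-2.0 + 1.7 + 1.9 + 0.4 + 1.3 + 2.9) / 6 = 1.0333%
Mean R_m = (3.5 + 6.9 − 3.5 + 4.1 + 0.2 + 0.9) / 6 = 2.0167%
Σ(R_i − R̄_i)(R_m − R̄_m) = -9.9133  ⇒  Cov = -9.9133 / 6 = -1.6522
Σ(R_m − R̄_m)² = 65.3683  ⇒  Var(R_m) = 65.3683 / 6 = 10.8947
β = Cov / Var(R_m) = -1.6522 / 10.8947 = -0.1517
MRP = 9.98% − 4.03% = 5.95%
E(R) = R_f + β × MRP = 4.03% + -0.1517 × 5.95% = 3.13%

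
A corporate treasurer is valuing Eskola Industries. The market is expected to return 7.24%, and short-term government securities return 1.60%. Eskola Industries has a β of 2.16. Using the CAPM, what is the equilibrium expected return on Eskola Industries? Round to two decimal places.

Market risk premium = E(R_m) − R_f = 7.24% − 1.60% = 5.64%
E(R) = R_f + β × MRP = 1.60% + 2.16 × 5.64% = 13.78%

13.78%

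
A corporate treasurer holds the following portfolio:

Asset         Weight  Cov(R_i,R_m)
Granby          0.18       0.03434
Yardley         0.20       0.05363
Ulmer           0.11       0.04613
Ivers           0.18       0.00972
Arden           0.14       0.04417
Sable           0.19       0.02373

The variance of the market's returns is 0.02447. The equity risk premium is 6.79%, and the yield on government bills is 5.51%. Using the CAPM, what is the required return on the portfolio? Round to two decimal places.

15.06%

β_Granby = 0.03434 / 0.02447 = 1.4034
β_Yardley = 0.05363 / 0.02447 = 2.1917
β_Ulmer = 0.04613 / 0.02447 = 1.8852
β_Ivers = 0.00972 / 0.02447 = 0.3972
β_Arden = 0.04417 / 0.02447 = 1.8051
β_Sable = 0.02373 / 0.02447 = 0.9698
β_P = Σ w_i β_i = 0.18×1.4034 + 0.20×2.1917 + 0.11×1.8852 + 0.18×0.3972 + 0.14×1.8051 + 0.19×0.9698 = 1.4068
E(R_P) = R_f + β_P × MRP = 5.51% + 1.4068 × 6.79% = 15.06%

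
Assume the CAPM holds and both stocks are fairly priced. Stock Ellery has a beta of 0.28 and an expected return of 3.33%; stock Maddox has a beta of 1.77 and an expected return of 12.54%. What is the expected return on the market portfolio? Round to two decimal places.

Both satisfy E(R) = R_f + β·MRP, so the slope of the SML is
MRP = (12.54% − 3.33%) / (1.77 − 0.28) = 9.21% / 1.49 = 6.1812%
R_f = E(R_Ellery) − β_Ellery·MRP = 3.33% − 0.28 × 6.1812% = 1.5993%
E(R_m) = R_f + MRP = 1.5993% + 6.1812% = 7.78%

7.78%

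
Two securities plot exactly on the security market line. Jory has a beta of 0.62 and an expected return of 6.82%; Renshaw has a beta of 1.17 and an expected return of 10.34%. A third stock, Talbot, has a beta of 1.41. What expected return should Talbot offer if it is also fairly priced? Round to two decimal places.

11.88%

MRP (SML slope) = (10.34% − 6.82%) / (1.17 − 0.62) = 3.52% / 0.55 = 6.4000%
R_f (intercept) = 6.82% − 0.62 × 6.4000% = 2.8520%
E(R_Talbot) = R_f + β × MRP = 2.8520% + 1.41 × 6.4000% = 11.88%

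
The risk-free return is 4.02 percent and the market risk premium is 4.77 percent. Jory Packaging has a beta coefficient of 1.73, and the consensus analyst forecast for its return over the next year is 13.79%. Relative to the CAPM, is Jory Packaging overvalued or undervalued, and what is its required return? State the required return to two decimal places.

Undervalued; required return 12.27%

Required return = R_f + β·MRP = 4.02% + 1.73 × 4.77% = 12.27%
Forecast 13.79% > required 12.27% → the stock plots above the SML → undervalued.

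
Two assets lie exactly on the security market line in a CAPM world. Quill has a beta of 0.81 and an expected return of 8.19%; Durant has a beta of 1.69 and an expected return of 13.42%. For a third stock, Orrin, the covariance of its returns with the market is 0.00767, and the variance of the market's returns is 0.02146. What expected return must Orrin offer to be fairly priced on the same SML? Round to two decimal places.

5.50%

MRP = (13.42% − 8.19%) / (1.69 − 0.81) = 5.9432%
R_f = 8.19% − 0.81 × 5.9432% = 3.3760%
β_Orrin = Cov / Var(R_m) = 0.00767 / 0.02146 = 0.3574
E(R_Orrin) = R_f + β × MRP = 3.3760% + 0.3574 × 5.9432% = 5.50%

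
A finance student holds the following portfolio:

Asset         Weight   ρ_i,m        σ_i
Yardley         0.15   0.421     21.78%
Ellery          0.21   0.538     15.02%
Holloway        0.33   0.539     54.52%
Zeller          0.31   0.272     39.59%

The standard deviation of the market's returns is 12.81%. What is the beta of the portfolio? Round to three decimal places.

1.257

β_Yardley = 0.421 × 21.78% / 12.81% = 0.7158
β_Ellery = 0.538 × 15.02% / 12.81% = 0.6308
β_Holloway = 0.539 × 54.52% / 12.81% = 2.2940
β_Zeller = 0.272 × 39.59% / 12.81% = 0.8406
β_P = Σ w_i β_i = 0.15×0.7158 + 0.21×0.6308 + 0.33×2.2940 + 0.31×0.8406 = 1.2574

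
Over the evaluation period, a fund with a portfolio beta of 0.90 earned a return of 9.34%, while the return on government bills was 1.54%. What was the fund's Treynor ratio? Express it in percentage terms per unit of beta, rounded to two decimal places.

Treynor = (R_P − R_f) / β_P = (9.34% − 1.54%) / 0.9000 = 7.80% / 0.9000 = 8.67%

8.67%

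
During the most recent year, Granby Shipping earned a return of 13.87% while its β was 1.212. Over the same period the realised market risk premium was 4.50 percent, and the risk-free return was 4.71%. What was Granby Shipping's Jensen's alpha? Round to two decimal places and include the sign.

+3.71%

CAPM benchmark = R_f + β(R_m − R_f) = 4.71% + 1.212 × 4.50% = 10.16400%
α = actual − benchmark = 13.87% − 10.16400% = +3.71%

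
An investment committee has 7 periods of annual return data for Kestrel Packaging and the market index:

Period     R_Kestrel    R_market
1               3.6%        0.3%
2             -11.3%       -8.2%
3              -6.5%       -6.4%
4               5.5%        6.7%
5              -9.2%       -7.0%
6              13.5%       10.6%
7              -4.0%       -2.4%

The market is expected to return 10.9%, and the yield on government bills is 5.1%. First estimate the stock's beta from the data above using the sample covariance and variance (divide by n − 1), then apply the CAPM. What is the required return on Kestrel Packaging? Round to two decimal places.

Mean R_i = (3.6 − 11.3 − 6.5 + 5.5 − 9.2 + 13.5 − 4.0) / 7 = -1.2000%
Mean R_m = (0.3 − 8.2 − 6.4 + 6.7 − 7.0 + 10.6 − 2.4) / 7 = -0.9143%
Σ(R_i − R̄_i)(R_m − R̄_m) = 381.6100  ⇒  Cov = 381.6100 / 6 = 63.6017
Σ(R_m − R̄_m)² = 314.4486  ⇒  Var(R_m) = 314.4486 / 6 = 52.4081
β = Cov / Var(R_m) = 63.6017 / 52.4081 = 1.2136
MRP = 10.9% − 5.1% = 5.80%
E(R) = R_f + β × MRP = 5.1% + 1.2136 × 5.8% = 12.14%

12.14%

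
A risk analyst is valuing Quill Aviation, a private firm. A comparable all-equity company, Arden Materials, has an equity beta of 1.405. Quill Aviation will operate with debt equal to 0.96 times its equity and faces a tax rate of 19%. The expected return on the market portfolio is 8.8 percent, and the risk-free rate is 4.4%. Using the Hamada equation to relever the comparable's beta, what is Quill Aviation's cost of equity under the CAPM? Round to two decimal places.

β_L = β_U × [1 + (1 − t)(D/E)] = 1.405 × [1 + (1 − 0.19) × 0.96]
    = 1.405 × [1 + 0.81 × 0.96] = 1.405 × 1.7776 = 2.4975
MRP = 8.8% − 4.4% = 4.40%
E(R) = R_f + β_L × MRP = 4.4% + 2.4975 × 4.4% = 15.39%

15.39%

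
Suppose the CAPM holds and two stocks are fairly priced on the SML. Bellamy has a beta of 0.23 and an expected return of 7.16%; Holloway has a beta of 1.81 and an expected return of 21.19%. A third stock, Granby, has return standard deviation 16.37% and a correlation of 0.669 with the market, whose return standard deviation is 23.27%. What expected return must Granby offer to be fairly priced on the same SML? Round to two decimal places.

MRP = (21.19% − 7.16%) / (1.81 − 0.23) = 8.8797%
R_f = 7.16% − 0.23 × 8.8797% = 5.1177%
β_Granby = ρ·σ_i/σ_m = 0.669 × 16.37 / 23.27 = 0.4706
E(R_Granby) = R_f + β × MRP = 5.1177% + 0.4706 × 8.8797% = 9.30%

9.30%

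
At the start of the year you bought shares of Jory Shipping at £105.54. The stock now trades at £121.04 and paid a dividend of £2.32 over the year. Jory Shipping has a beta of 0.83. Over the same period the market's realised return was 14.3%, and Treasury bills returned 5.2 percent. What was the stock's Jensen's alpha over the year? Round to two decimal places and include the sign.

+4.13%

Realised HPR = (P1 + D1 − P0) / P0 = (121.04 + 2.32 − 105.54) / 105.54 = 17.82 / 105.54 = 16.8846%
MRP = 14.3% − 5.2% = 9.10%
CAPM required = R_f + β·MRP = 5.2% + 0.83 × 9.1% = 12.7530%
α = realised − required = 16.8846% − 12.7530% = +4.13%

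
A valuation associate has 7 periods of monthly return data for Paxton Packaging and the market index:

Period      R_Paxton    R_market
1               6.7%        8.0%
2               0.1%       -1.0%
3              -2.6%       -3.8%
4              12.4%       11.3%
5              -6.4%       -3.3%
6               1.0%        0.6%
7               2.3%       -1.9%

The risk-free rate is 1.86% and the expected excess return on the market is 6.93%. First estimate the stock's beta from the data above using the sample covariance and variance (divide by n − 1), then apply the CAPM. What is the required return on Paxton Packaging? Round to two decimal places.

8.58%

Mean R_i = (6.7 + 0.1 − 2.6 + 12.4 − 6.4 + 1.0 + 2.3) / 7 = 1.9286%
Mean R_m = (8.0 − 1.0 − 3.8 + 11.3 − 3.3 + 0.6 − 1.9) / 7 = 1.4143%
Σ(R_i − R̄_i)(R_m − R̄_m) = 201.7571  ⇒  Cov = 201.7571 / 6 = 33.6262
Σ(R_m − R̄_m)² = 207.9886  ⇒  Var(R_m) = 207.9886 / 6 = 34.6648
β = Cov / Var(R_m) = 33.6262 / 34.6648 = 0.9700
E(R) = R_f + β × MRP = 1.86% + 0.9700 × 6.93% = 8.58%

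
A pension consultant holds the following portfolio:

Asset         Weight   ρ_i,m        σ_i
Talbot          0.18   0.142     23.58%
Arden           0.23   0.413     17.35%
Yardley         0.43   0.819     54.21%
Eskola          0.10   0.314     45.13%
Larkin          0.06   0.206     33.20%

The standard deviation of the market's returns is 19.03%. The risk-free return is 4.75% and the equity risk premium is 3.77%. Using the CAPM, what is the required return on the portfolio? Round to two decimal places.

9.34%

β_Talbot = 0.142 × 23.58% / 19.03% = 0.1760
β_Arden = 0.413 × 17.35% / 19.03% = 0.3765
β_Yardley = 0.819 × 54.21% / 19.03% = 2.3331
β_Eskola = 0.314 × 45.13% / 19.03% = 0.7447
β_Larkin = 0.206 × 33.20% / 19.03% = 0.3594
β_P = Σ w_i β_i = 0.18×0.1760 + 0.23×0.3765 + 0.43×2.3331 + 0.10×0.7447 + 0.06×0.3594 = 1.2175
E(R_P) = R_f + β_P × MRP = 4.75% + 1.2175 × 3.77% = 9.34%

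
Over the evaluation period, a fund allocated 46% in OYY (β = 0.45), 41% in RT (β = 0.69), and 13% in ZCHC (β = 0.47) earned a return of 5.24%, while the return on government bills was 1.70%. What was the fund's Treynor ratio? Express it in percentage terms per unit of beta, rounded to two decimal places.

6.42%

β_P = 0.46×0.45 + 0.41×0.69 + 0.13×0.47 = 0.5510
Treynor = (R_P − R_f) / β_P = (5.24% − 1.70%) / 0.5510 = 3.54% / 0.5510 = 6.42%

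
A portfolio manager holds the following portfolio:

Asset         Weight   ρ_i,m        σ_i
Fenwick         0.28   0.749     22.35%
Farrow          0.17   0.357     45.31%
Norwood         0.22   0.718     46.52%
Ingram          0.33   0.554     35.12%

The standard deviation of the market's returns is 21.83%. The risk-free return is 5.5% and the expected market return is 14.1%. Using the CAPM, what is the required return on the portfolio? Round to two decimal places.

β_Fenwick = 0.749 × 22.35% / 21.83% = 0.7668
β_Farrow = 0.357 × 45.31% / 21.83% = 0.7410
β_Norwood = 0.718 × 46.52% / 21.83% = 1.5301
β_Ingram = 0.554 × 35.12% / 21.83% = 0.8913
β_P = Σ w_i β_i = 0.28×0.7668 + 0.17×0.7410 + 0.22×1.5301 + 0.33×0.8913 = 0.9714
MRP = 14.1% − 5.5% = 8.60%
E(R_P) = R_f + β_P × MRP = 5.5% + 0.9714 × 8.6% = 13.85%

13.85%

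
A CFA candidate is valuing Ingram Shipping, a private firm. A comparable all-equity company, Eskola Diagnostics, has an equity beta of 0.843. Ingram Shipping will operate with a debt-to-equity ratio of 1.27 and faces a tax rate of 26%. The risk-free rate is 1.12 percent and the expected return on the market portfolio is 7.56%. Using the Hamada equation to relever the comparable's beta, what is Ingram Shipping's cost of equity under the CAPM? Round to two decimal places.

11.65%

β_L = β_U × [1 + (1 − t)(D/E)] = 0.843 × [1 + (1 − 0.26) × 1.27]
    = 0.843 × [1 + 0.74 × 1.27] = 0.843 × 1.9398 = 1.6353
MRP = 7.56% − 1.12% = 6.44%
E(R) = R_f + β_L × MRP = 1.12% + 1.6353 × 6.44% = 11.65%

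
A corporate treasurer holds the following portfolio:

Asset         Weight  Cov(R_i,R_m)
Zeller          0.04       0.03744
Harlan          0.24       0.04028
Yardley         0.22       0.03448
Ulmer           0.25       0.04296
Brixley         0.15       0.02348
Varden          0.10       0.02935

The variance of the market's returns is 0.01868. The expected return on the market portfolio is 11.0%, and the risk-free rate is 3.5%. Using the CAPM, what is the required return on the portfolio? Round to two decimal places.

β_Zeller = 0.03744 / 0.01868 = 2.0043
β_Harlan = 0.04028 / 0.01868 = 2.1563
β_Yardley = 0.03448 / 0.01868 = 1.8458
β_Ulmer = 0.04296 / 0.01868 = 2.2998
β_Brixley = 0.02348 / 0.01868 = 1.2570
β_Varden = 0.02935 / 0.01868 = 1.5712
β_P = Σ w_i β_i = 0.04×2.0043 + 0.24×2.1563 + 0.22×1.8458 + 0.25×2.2998 + 0.15×1.2570 + 0.10×1.5712 = 1.9244
MRP = 11.0% − 3.5% = 7.50%
E(R_P) = R_f + β_P × MRP = 3.5% + 1.9244 × 7.5% = 17.93%

17.93%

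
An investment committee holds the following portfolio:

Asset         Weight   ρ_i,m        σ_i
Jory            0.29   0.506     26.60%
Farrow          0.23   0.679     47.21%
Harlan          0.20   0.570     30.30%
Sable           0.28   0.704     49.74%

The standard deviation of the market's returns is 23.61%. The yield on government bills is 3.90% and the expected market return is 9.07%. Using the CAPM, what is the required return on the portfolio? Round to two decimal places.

β_Jory = 0.506 × 26.60% / 23.61% = 0.5701
β_Farrow = 0.679 × 47.21% / 23.61% = 1.3577
β_Harlan = 0.570 × 30.30% / 23.61% = 0.7315
β_Sable = 0.704 × 49.74% / 23.61% = 1.4831
β_P = Σ w_i β_i = 0.29×0.5701 + 0.23×1.3577 + 0.20×0.7315 + 0.28×1.4831 = 1.0392
MRP = 9.07% − 3.90% = 5.17%
E(R_P) = R_f + β_P × MRP = 3.90% + 1.0392 × 5.17% = 9.27%

9.27%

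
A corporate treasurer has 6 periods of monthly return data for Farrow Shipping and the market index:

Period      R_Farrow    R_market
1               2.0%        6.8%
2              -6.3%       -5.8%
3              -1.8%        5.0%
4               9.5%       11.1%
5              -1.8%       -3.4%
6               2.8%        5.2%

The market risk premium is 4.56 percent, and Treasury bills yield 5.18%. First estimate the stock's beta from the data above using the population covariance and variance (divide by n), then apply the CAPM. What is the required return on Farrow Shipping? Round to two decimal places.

Mean R_i = (2.0 − 6.3 − 1.8 + 9.5 − 1.8 + 2.8) / 6 = 0.7333%
Mean R_m = (6.8 − 5.8 + 5.0 + 11.1 − 3.4 + 5.2) / 6 = 3.1500%
Σ(R_i − R̄_i)(R_m − R̄_m) = 153.4100  ⇒  Cov = 153.4100 / 6 = 25.5683
Σ(R_m − R̄_m)² = 207.1550  ⇒  Var(R_m) = 207.1550 / 6 = 34.5258
β = Cov / Var(R_m) = 25.5683 / 34.5258 = 0.7406
E(R) = R_f + β × MRP = 5.18% + 0.7406 × 4.56% = 8.56%

8.56%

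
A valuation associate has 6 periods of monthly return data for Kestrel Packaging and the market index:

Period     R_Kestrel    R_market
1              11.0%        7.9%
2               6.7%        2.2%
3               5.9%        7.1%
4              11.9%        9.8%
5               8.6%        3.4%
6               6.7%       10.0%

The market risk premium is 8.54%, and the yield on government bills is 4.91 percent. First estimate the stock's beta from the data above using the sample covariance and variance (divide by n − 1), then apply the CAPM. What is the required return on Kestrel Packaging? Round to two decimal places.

7.21%

Mean R_i = (11.0 + 6.7 + 5.9 + 11.9 + 8.6 + 6.7) / 6 = 8.4667%
Mean R_m = (7.9 + 2.2 + 7.1 + 9.8 + 3.4 + 10.0) / 6 = 6.7333%
Σ(R_i − R̄_i)(R_m − R̄_m) = 14.3367  ⇒  Cov = 14.3367 / 5 = 2.8673
Σ(R_m − R̄_m)² = 53.2333  ⇒  Var(R_m) = 53.2333 / 5 = 10.6467
β = Cov / Var(R_m) = 2.8673 / 10.6467 = 0.2693
E(R) = R_f + β × MRP = 4.91% + 0.2693 × 8.54% = 7.21%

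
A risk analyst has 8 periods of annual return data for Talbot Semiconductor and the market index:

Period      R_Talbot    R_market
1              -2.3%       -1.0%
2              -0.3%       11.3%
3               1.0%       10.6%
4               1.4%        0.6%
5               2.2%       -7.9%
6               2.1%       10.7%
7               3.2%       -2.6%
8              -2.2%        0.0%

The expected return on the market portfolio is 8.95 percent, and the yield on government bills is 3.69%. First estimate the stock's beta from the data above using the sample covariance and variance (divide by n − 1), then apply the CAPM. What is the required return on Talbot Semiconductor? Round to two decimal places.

3.59%

Mean R_i = (-2.3 − 0.3 + 1.0 + 1.4 + 2.2 + 2.1 + 3.2 − 2.2) / 8 = 0.6375%
Mean R_m = (-1.0 + 11.3 + 10.6 + 0.6 − 7.9 + 10.7 − 2.6 + 0.0) / 8 = 2.7125%
Σ(R_i − R̄_i)(R_m − R̄_m) = -6.7138  ⇒  Cov = -6.7138 / 7 = -0.9591
Σ(R_m − R̄_m)² = 366.2088  ⇒  Var(R_m) = 366.2088 / 7 = 52.3155
β = Cov / Var(R_m) = -0.9591 / 52.3155 = -0.0183
MRP = 8.95% − 3.69% = 5.26%
E(R) = R_f + β × MRP = 3.69% + -0.0183 × 5.26% = 3.59%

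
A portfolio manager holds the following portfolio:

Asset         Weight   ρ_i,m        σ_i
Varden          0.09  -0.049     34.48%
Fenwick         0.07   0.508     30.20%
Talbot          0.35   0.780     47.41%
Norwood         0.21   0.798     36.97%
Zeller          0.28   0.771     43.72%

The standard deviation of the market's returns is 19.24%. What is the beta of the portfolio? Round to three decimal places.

1.533

β_Varden = -0.049 × 34.48% / 19.24% = -0.0878
β_Fenwick = 0.508 × 30.20% / 19.24% = 0.7974
β_Talbot = 0.780 × 47.41% / 19.24% = 1.9220
β_Norwood = 0.798 × 36.97% / 19.24% = 1.5334
β_Zeller = 0.771 × 43.72% / 19.24% = 1.7520
β_P = Σ w_i β_i = 0.09×-0.0878 + 0.07×0.7974 + 0.35×1.9220 + 0.21×1.5334 + 0.28×1.7520 = 1.5332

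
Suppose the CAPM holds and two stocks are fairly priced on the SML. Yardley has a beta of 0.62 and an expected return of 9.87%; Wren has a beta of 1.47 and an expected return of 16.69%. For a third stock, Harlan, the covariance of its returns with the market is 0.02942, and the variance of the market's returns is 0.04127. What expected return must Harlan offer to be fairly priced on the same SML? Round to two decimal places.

MRP = (16.69% − 9.87%) / (1.47 − 0.62) = 8.0235%
R_f = 9.87% − 0.62 × 8.0235% = 4.8954%
β_Harlan = Cov / Var(R_m) = 0.02942 / 0.04127 = 0.7129
E(R_Harlan) = R_f + β × MRP = 4.8954% + 0.7129 × 8.0235% = 10.62%

10.62%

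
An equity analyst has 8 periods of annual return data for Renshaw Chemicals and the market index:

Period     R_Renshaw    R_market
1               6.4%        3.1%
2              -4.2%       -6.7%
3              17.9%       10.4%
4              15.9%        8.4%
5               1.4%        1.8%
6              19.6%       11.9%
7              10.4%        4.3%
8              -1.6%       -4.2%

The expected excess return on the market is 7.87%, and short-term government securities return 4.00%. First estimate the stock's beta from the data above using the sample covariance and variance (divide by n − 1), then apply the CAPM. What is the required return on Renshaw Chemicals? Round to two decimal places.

14.60%

Mean R_i = (6.4 − 4.2 + 17.9 + 15.9 + 1.4 + 19.6 + 10.4 − 1.6) / 8 = 8.2250%
Mean R_m = (3.1 − 6.7 + 10.4 + 8.4 + 1.8 + 11.9 + 4.3 − 4.2) / 8 = 3.6250%
Σ(R_i − R̄_i)(R_m − R̄_m) = 416.3750  ⇒  Cov = 416.3750 / 7 = 59.4821
Σ(R_m − R̄_m)² = 309.0750  ⇒  Var(R_m) = 309.0750 / 7 = 44.1536
β = Cov / Var(R_m) = 59.4821 / 44.1536 = 1.3472
E(R) = R_f + β × MRP = 4.00% + 1.3472 × 7.87% = 14.60%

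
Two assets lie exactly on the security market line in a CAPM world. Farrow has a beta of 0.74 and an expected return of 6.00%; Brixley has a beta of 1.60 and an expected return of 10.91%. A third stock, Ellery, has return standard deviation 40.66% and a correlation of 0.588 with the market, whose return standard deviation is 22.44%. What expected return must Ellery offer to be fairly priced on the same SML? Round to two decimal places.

MRP = (10.91% − 6.00%) / (1.60 − 0.74) = 5.7093%
R_f = 6.00% − 0.74 × 5.7093% = 1.7751%
β_Ellery = ρ·σ_i/σ_m = 0.588 × 40.66 / 22.44 = 1.0654
E(R_Ellery) = R_f + β × MRP = 1.7751% + 1.0654 × 5.7093% = 7.86%

7.86%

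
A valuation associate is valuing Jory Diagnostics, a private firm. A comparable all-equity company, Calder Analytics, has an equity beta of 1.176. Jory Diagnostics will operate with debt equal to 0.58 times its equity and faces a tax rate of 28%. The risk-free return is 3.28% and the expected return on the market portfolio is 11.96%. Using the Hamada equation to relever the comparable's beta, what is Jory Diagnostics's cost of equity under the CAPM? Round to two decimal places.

17.75%

β_L = β_U × [1 + (1 − t)(D/E)] = 1.176 × [1 + (1 − 0.28) × 0.58]
    = 1.176 × [1 + 0.72 × 0.58] = 1.176 × 1.4176 = 1.6671
MRP = 11.96% − 3.28% = 8.68%
E(R) = R_f + β_L × MRP = 3.28% + 1.6671 × 8.68% = 17.75%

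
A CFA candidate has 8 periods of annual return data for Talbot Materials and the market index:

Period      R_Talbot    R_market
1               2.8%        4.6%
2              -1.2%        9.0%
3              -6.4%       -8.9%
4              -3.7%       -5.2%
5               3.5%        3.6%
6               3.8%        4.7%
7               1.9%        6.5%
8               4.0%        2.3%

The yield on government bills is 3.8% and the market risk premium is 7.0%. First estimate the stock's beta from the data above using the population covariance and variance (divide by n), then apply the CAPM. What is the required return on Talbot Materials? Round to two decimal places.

7.09%

Mean R_i = (2.8 − 1.2 − 6.4 − 3.7 + 3.5 + 3.8 + 1.9 + 4.0) / 8 = 0.5875%
Mean R_m = (4.6 + 9.0 − 8.9 − 5.2 + 3.6 + 4.7 + 6.5 + 2.3) / 8 = 2.0750%
Σ(R_i − R̄_i)(R_m − R̄_m) = 120.5375  ⇒  Cov = 120.5375 / 8 = 15.0672
Σ(R_m − R̄_m)² = 256.5550  ⇒  Var(R_m) = 256.5550 / 8 = 32.0694
β = Cov / Var(R_m) = 15.0672 / 32.0694 = 0.4698
E(R) = R_f + β × MRP = 3.8% + 0.4698 × 7.0% = 7.09%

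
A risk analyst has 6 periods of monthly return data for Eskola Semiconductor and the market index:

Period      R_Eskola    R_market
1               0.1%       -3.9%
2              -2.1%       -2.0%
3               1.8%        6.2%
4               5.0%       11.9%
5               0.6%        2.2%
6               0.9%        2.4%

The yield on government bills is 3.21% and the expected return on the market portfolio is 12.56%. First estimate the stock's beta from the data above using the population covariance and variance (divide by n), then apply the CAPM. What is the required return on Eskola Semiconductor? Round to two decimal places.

Mean R_i = (0.1 − 2.1 + 1.8 + 5.0 + 0.6 + 0.9) / 6 = 1.0500%
Mean R_m = (-3.9 − 2.0 + 6.2 + 11.9 + 2.2 + 2.4) / 6 = 2.8000%
Σ(R_i − R̄_i)(R_m − R̄_m) = 60.3100  ⇒  Cov = 60.3100 / 6 = 10.0517
Σ(R_m − R̄_m)² = 162.8200  ⇒  Var(R_m) = 162.8200 / 6 = 27.1367
β = Cov / Var(R_m) = 10.0517 / 27.1367 = 0.3704
MRP = 12.56% − 3.21% = 9.35%
E(R) = R_f + β × MRP = 3.21% + 0.3704 × 9.35% = 6.67%

6.67%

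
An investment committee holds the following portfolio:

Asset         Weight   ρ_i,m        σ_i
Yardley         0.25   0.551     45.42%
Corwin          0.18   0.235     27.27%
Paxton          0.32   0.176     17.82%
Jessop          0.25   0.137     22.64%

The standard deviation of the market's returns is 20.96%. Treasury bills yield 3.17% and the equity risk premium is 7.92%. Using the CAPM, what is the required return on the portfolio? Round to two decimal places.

6.64%

β_Yardley = 0.551 × 45.42% / 20.96% = 1.1940
β_Corwin = 0.235 × 27.27% / 20.96% = 0.3057
β_Paxton = 0.176 × 17.82% / 20.96% = 0.1496
β_Jessop = 0.137 × 22.64% / 20.96% = 0.1480
β_P = Σ w_i β_i = 0.25×1.1940 + 0.18×0.3057 + 0.32×0.1496 + 0.25×0.1480 = 0.4384
E(R_P) = R_f + β_P × MRP = 3.17% + 0.4384 × 7.92% = 6.64%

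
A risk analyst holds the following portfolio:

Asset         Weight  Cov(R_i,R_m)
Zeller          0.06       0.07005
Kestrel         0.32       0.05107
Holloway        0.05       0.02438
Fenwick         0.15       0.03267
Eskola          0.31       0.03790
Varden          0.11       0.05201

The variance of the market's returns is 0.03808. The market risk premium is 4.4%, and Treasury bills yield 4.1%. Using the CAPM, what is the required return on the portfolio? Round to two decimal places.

β_Zeller = 0.07005 / 0.03808 = 1.8395
β_Kestrel = 0.05107 / 0.03808 = 1.3411
β_Holloway = 0.02438 / 0.03808 = 0.6402
β_Fenwick = 0.03267 / 0.03808 = 0.8579
β_Eskola = 0.03790 / 0.03808 = 0.9953
β_Varden = 0.05201 / 0.03808 = 1.3658
β_P = Σ w_i β_i = 0.06×1.8395 + 0.32×1.3411 + 0.05×0.6402 + 0.15×0.8579 + 0.31×0.9953 + 0.11×1.3658 = 1.1590
E(R_P) = R_f + β_P × MRP = 4.1% + 1.1590 × 4.4% = 9.20%

9.20%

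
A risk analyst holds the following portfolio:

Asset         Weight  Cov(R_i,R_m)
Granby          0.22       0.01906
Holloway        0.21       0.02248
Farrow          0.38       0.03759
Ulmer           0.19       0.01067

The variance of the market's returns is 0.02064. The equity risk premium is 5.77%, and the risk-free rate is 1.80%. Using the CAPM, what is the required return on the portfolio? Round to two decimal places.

β_Granby = 0.01906 / 0.02064 = 0.9234
β_Holloway = 0.02248 / 0.02064 = 1.0891
β_Farrow = 0.03759 / 0.02064 = 1.8212
β_Ulmer = 0.01067 / 0.02064 = 0.5170
β_P = Σ w_i β_i = 0.22×0.9234 + 0.21×1.0891 + 0.38×1.8212 + 0.19×0.5170 = 1.2221
E(R_P) = R_f + β_P × MRP = 1.80% + 1.2221 × 5.77% = 8.85%

8.85%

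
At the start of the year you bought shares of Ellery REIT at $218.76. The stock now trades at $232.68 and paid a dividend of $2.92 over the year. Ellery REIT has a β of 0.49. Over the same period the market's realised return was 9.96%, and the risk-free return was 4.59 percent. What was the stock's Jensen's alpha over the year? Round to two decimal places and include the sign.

Realised HPR = (P1 + D1 − P0) / P0 = (232.68 + 2.92 − 218.76) / 218.76 = 16.84 / 218.76 = 7.6979%
MRP = 9.96% − 4.59% = 5.37%
CAPM required = R_f + β·MRP = 4.59% + 0.49 × 5.37% = 7.2213%
α = realised − required = 7.6979% − 7.2213% = +0.48%

+0.48%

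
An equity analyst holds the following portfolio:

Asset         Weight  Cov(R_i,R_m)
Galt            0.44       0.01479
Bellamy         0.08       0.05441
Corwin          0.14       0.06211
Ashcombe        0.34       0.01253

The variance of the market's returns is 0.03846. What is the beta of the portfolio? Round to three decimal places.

0.619

β_Galt = 0.01479 / 0.03846 = 0.3846
β_Bellamy = 0.05441 / 0.03846 = 1.4147
β_Corwin = 0.06211 / 0.03846 = 1.6149
β_Ashcombe = 0.01253 / 0.03846 = 0.3258
β_P = Σ w_i β_i = 0.44×0.3846 + 0.08×1.4147 + 0.14×1.6149 + 0.34×0.3258 = 0.6193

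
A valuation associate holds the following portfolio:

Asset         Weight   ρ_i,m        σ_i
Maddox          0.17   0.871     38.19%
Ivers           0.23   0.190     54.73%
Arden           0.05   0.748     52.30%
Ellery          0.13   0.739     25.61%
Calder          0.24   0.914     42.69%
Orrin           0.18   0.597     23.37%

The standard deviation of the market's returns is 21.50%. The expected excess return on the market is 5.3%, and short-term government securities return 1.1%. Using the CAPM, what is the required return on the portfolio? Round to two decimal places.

β_Maddox = 0.871 × 38.19% / 21.50% = 1.5471
β_Ivers = 0.190 × 54.73% / 21.50% = 0.4837
β_Arden = 0.748 × 52.30% / 21.50% = 1.8196
β_Ellery = 0.739 × 25.61% / 21.50% = 0.8803
β_Calder = 0.914 × 42.69% / 21.50% = 1.8148
β_Orrin = 0.597 × 23.37% / 21.50% = 0.6489
β_P = Σ w_i β_i = 0.17×1.5471 + 0.23×0.4837 + 0.05×1.8196 + 0.13×0.8803 + 0.24×1.8148 + 0.18×0.6489 = 1.1320
E(R_P) = R_f + β_P × MRP = 1.1% + 1.1320 × 5.3% = 7.10%

7.10%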